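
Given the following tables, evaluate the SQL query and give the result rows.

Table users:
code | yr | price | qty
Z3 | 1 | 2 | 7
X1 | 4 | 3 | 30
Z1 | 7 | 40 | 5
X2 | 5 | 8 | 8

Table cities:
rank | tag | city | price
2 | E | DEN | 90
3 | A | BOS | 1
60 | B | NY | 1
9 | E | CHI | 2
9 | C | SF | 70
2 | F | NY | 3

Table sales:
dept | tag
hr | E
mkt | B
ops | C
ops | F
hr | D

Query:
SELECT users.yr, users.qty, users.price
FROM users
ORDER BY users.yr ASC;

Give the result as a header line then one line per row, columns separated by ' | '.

After SELECT (4 rows):
users.yr | users.qty | users.price
1 | 7 | 2
4 | 30 | 3
7 | 5 | 40
5 | 8 | 8
After ORDER BY (4 rows):
users.yr | users.qty | users.price
1 | 7 | 2
4 | 30 | 3
5 | 8 | 8
7 | 5 | 40

== RESULT ==
users.yr | users.qty | users.price
1 | 7 | 2
4 | 30 | 3
5 | 8 | 8
7 | 5 | 40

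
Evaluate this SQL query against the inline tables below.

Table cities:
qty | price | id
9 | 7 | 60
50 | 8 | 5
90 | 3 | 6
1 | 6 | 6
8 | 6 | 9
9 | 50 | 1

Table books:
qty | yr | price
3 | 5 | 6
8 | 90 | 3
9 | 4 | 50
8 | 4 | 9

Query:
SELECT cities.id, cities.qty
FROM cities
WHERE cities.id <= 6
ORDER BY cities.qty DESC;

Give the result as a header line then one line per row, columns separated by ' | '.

== RESULT ==
cities.id | cities.qty
6 | 90
5 | 50
1 | 9
6 | 1

Derivation:
After WHERE (4 rows):
cities.qty | cities.price | cities.id
50 | 8 | 5
90 | 3 | 6
1 | 6 | 6
9 | 50 | 1
After SELECT (4 rows):
cities.id | cities.qty
5 | 50
6 | 90
6 | 1
1 | 9
After ORDER BY (4 rows):
cities.id | cities.qty
6 | 90
5 | 50
1 | 9
6 | 1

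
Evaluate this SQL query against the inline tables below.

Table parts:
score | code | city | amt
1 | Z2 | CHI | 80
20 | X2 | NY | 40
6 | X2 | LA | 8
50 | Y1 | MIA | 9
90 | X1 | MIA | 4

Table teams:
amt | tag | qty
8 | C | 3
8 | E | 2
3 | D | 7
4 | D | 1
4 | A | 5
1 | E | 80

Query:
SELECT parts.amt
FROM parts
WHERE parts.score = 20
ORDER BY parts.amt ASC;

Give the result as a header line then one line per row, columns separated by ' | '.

== RESULT ==
parts.amt
40

Derivation:
After WHERE (1 rows):
parts.score | parts.code | parts.city | parts.amt
20 | X2 | NY | 40
After SELECT (1 rows):
parts.amt
40
After ORDER BY (1 rows):
parts.amt
40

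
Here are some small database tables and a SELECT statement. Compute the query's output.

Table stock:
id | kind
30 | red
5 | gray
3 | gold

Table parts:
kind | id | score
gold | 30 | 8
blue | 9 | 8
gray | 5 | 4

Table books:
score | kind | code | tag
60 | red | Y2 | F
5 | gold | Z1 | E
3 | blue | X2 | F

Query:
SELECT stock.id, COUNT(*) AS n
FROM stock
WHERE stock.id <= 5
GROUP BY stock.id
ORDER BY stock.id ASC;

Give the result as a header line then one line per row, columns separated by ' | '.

== RESULT ==
stock.id | n
3 | 1
5 | 1

Derivation:
After WHERE (2 rows):
stock.id | stock.kind
5 | gray
3 | gold
After GROUP BY (2 rows):
stock.id | n
5 | 1
3 | 1
After ORDER BY (2 rows):
stock.id | n
3 | 1
5 | 1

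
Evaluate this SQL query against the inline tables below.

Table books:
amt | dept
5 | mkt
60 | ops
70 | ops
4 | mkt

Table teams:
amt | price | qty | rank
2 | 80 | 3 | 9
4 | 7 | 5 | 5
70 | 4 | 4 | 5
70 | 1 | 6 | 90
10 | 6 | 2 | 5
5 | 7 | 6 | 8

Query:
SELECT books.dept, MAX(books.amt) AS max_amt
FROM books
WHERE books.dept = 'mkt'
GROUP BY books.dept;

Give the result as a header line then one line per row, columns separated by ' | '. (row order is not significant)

After WHERE (2 rows):
books.amt | books.dept
5 | mkt
4 | mkt
After GROUP BY (1 rows):
books.dept | max_amt
mkt | 5

== RESULT ==
books.dept | max_amt
mkt | 5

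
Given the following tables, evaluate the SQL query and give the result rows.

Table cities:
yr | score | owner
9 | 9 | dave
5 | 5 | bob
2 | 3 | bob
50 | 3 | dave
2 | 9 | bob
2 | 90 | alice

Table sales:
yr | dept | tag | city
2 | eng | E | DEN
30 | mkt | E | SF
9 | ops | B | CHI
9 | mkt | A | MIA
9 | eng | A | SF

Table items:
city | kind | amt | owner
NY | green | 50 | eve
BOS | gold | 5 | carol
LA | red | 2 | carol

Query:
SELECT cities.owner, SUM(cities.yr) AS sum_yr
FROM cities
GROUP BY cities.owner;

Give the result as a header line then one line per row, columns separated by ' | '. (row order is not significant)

== RESULT ==
cities.owner | sum_yr
dave | 59
bob | 9
alice | 2

Derivation:
After GROUP BY (3 rows):
cities.owner | sum_yr
dave | 59
bob | 9
alice | 2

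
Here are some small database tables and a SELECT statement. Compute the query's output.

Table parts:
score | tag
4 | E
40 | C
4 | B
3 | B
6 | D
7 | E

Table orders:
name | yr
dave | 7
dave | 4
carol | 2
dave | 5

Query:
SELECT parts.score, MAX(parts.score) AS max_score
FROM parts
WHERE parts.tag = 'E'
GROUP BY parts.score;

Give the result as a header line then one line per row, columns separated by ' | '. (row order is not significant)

== RESULT ==
parts.score | max_score
4 | 4
7 | 7

Derivation:
After WHERE (2 rows):
parts.score | parts.tag
4 | E
7 | E
After GROUP BY (2 rows):
parts.score | max_score
4 | 4
7 | 7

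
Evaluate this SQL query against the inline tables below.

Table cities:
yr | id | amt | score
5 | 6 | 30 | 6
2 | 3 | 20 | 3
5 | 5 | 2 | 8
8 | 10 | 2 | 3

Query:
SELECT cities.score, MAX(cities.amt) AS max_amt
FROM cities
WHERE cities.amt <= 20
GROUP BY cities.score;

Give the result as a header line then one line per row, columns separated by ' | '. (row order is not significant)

== RESULT ==
cities.score | max_amt
3 | 20
8 | 2

Derivation:
After WHERE (3 rows):
cities.yr | cities.id | cities.amt | cities.score
2 | 3 | 20 | 3
5 | 5 | 2 | 8
8 | 10 | 2 | 3
After GROUP BY (2 rows):
cities.score | max_amt
3 | 20
8 | 2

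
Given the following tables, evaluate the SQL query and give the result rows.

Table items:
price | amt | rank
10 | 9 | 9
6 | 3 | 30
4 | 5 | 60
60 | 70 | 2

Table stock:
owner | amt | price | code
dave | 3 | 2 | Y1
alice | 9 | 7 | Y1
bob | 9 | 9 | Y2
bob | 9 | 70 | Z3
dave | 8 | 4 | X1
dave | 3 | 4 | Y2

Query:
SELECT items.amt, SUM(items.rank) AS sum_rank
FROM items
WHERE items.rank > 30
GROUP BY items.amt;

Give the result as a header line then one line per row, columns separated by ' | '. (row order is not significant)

After WHERE (1 rows):
items.price | items.amt | items.rank
4 | 5 | 60
After GROUP BY (1 rows):
items.amt | sum_rank
5 | 60

== RESULT ==
items.amt | sum_rank
5 | 60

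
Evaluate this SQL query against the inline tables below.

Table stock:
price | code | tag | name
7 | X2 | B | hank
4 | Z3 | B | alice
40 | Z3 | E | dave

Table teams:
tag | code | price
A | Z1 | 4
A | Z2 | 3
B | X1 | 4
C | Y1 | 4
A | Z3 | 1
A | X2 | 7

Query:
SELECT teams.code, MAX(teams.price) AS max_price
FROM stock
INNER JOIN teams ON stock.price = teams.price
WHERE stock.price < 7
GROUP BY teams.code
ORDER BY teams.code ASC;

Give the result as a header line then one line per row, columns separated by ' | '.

After JOIN teams (4 rows):
stock.price | stock.code | stock.tag | stock.name | teams.tag | teams.code | teams.price
7 | X2 | B | hank | A | X2 | 7
4 | Z3 | B | alice | A | Z1 | 4
4 | Z3 | B | alice | B | X1 | 4
4 | Z3 | B | alice | C | Y1 | 4
After WHERE (3 rows):
stock.price | stock.code | stock.tag | stock.name | teams.tag | teams.code | teams.price
4 | Z3 | B | alice | A | Z1 | 4
4 | Z3 | B | alice | B | X1 | 4
4 | Z3 | B | alice | C | Y1 | 4
After GROUP BY (3 rows):
teams.code | max_price
Z1 | 4
X1 | 4
Y1 | 4
After ORDER BY (3 rows):
teams.code | max_price
X1 | 4
Y1 | 4
Z1 | 4

== RESULT ==
teams.code | max_price
X1 | 4
Y1 | 4
Z1 | 4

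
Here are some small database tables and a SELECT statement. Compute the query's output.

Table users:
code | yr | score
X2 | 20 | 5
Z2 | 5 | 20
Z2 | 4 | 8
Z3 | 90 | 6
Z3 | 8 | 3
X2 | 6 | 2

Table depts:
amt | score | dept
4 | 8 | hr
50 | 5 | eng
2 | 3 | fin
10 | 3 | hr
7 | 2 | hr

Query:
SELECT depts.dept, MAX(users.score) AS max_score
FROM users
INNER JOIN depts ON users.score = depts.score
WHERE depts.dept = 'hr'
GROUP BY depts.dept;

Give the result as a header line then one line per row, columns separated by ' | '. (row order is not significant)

== RESULT ==
depts.dept | max_score
hr | 8

Derivation:
After JOIN depts (5 rows):
users.code | users.yr | users.score | depts.amt | depts.score | depts.dept
X2 | 20 | 5 | 50 | 5 | eng
Z2 | 4 | 8 | 4 | 8 | hr
Z3 | 8 | 3 | 2 | 3 | fin
Z3 | 8 | 3 | 10 | 3 | hr
X2 | 6 | 2 | 7 | 2 | hr
After WHERE (3 rows):
users.code | users.yr | users.score | depts.amt | depts.score | depts.dept
Z2 | 4 | 8 | 4 | 8 | hr
Z3 | 8 | 3 | 10 | 3 | hr
X2 | 6 | 2 | 7 | 2 | hr
After GROUP BY (1 rows):
depts.dept | max_score
hr | 8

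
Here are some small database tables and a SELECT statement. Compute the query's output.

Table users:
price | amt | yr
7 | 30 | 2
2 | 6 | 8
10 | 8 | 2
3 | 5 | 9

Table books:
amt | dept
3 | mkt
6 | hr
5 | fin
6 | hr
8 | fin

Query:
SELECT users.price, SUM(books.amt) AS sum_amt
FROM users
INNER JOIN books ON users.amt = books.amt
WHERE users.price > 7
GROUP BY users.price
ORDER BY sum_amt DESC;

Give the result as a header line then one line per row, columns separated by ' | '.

After JOIN books (4 rows):
users.price | users.amt | users.yr | books.amt | books.dept
2 | 6 | 8 | 6 | hr
2 | 6 | 8 | 6 | hr
10 | 8 | 2 | 8 | fin
3 | 5 | 9 | 5 | fin
After WHERE (1 rows):
users.price | users.amt | users.yr | books.amt | books.dept
10 | 8 | 2 | 8 | fin
After GROUP BY (1 rows):
users.price | sum_amt
10 | 8
After ORDER BY (1 rows):
users.price | sum_amt
10 | 8

== RESULT ==
users.price | sum_amt
10 | 8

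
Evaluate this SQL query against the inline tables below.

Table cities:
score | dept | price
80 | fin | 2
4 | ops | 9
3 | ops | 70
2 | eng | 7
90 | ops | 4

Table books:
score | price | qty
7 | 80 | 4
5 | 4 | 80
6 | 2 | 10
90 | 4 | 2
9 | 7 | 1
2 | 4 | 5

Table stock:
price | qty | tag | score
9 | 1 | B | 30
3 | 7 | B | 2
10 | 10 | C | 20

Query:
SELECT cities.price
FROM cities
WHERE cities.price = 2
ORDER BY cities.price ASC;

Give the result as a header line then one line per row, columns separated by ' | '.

== RESULT ==
cities.price
2

Derivation:
After WHERE (1 rows):
cities.score | cities.dept | cities.price
80 | fin | 2
After SELECT (1 rows):
cities.price
2
After ORDER BY (1 rows):
cities.price
2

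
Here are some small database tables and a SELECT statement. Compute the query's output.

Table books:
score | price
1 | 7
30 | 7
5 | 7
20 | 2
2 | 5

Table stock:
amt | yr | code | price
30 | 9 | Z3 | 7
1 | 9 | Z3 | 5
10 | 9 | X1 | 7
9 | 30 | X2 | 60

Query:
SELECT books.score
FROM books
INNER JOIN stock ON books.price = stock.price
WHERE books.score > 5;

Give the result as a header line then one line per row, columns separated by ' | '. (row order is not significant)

== RESULT ==
books.score
30
30

Derivation:
After JOIN stock (7 rows):
books.score | books.price | stock.amt | stock.yr | stock.code | stock.price
1 | 7 | 30 | 9 | Z3 | 7
1 | 7 | 10 | 9 | X1 | 7
30 | 7 | 30 | 9 | Z3 | 7
30 | 7 | 10 | 9 | X1 | 7
5 | 7 | 30 | 9 | Z3 | 7
5 | 7 | 10 | 9 | X1 | 7
2 | 5 | 1 | 9 | Z3 | 5
After WHERE (2 rows):
books.score | books.price | stock.amt | stock.yr | stock.code | stock.price
30 | 7 | 30 | 9 | Z3 | 7
30 | 7 | 10 | 9 | X1 | 7
After SELECT (2 rows):
books.score
30
30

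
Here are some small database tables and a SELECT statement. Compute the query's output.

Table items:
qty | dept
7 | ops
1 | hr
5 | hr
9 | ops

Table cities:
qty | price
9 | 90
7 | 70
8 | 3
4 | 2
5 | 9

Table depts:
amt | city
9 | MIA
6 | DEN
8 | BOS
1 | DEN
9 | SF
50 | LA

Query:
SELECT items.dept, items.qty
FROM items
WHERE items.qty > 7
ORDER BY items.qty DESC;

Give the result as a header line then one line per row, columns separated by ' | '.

== RESULT ==
items.dept | items.qty
ops | 9

Derivation:
After WHERE (1 rows):
items.qty | items.dept
9 | ops
After SELECT (1 rows):
items.dept | items.qty
ops | 9
After ORDER BY (1 rows):
items.dept | items.qty
ops | 9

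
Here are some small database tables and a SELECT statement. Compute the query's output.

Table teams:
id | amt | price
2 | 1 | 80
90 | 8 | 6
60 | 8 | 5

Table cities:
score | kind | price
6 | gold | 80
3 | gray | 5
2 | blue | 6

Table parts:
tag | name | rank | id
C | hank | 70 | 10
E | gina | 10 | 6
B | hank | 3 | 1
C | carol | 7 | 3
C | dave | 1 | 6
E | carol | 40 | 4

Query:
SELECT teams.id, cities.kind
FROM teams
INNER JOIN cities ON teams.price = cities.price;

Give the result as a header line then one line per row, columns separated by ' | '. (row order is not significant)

After JOIN cities (3 rows):
teams.id | teams.amt | teams.price | cities.score | cities.kind | cities.price
2 | 1 | 80 | 6 | gold | 80
90 | 8 | 6 | 2 | blue | 6
60 | 8 | 5 | 3 | gray | 5
After SELECT (3 rows):
teams.id | cities.kind
2 | gold
90 | blue
60 | gray

== RESULT ==
teams.id | cities.kind
2 | gold
90 | blue
60 | gray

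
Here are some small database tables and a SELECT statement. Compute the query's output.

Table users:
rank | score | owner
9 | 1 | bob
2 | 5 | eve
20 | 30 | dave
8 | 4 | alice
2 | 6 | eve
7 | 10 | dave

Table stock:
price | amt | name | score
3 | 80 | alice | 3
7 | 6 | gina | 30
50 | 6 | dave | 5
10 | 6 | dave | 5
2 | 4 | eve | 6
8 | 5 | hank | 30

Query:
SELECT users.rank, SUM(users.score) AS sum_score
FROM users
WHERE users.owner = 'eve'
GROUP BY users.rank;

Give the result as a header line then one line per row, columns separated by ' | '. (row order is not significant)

== RESULT ==
users.rank | sum_score
2 | 11

Derivation:
After WHERE (2 rows):
users.rank | users.score | users.owner
2 | 5 | eve
2 | 6 | eve
After GROUP BY (1 rows):
users.rank | sum_score
2 | 11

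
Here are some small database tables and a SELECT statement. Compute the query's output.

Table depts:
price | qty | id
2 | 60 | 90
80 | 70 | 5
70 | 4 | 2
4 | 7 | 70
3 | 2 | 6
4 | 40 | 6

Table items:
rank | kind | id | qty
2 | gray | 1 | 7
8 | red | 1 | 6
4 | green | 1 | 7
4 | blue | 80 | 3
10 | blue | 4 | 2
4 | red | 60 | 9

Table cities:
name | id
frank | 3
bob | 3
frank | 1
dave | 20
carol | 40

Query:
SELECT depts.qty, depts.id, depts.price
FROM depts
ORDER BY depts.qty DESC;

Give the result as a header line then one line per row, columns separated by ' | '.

After SELECT (6 rows):
depts.qty | depts.id | depts.price
60 | 90 | 2
70 | 5 | 80
4 | 2 | 70
7 | 70 | 4
2 | 6 | 3
40 | 6 | 4
After ORDER BY (6 rows):
depts.qty | depts.id | depts.price
70 | 5 | 80
60 | 90 | 2
40 | 6 | 4
7 | 70 | 4
4 | 2 | 70
2 | 6 | 3

== RESULT ==
depts.qty | depts.id | depts.price
70 | 5 | 80
60 | 90 | 2
40 | 6 | 4
7 | 70 | 4
4 | 2 | 70
2 | 6 | 3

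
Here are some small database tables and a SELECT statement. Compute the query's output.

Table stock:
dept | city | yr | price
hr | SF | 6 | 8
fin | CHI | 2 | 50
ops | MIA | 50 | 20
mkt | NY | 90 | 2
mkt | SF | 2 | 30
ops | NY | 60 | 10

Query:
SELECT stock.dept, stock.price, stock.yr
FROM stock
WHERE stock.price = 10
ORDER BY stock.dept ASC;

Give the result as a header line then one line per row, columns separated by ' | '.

== RESULT ==
stock.dept | stock.price | stock.yr
ops | 10 | 60

Derivation:
After WHERE (1 rows):
stock.dept | stock.city | stock.yr | stock.price
ops | NY | 60 | 10
After SELECT (1 rows):
stock.dept | stock.price | stock.yr
ops | 10 | 60
After ORDER BY (1 rows):
stock.dept | stock.price | stock.yr
ops | 10 | 60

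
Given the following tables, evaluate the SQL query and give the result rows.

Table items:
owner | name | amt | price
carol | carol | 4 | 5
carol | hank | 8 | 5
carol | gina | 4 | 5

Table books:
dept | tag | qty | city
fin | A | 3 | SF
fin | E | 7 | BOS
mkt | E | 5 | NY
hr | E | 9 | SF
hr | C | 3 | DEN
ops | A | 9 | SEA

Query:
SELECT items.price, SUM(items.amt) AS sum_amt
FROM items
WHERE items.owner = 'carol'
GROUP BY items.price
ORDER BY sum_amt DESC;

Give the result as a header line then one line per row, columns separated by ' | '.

== RESULT ==
items.price | sum_amt
5 | 16

Derivation:
After WHERE (3 rows):
items.owner | items.name | items.amt | items.price
carol | carol | 4 | 5
carol | hank | 8 | 5
carol | gina | 4 | 5
After GROUP BY (1 rows):
items.price | sum_amt
5 | 16
After ORDER BY (1 rows):
items.price | sum_amt
5 | 16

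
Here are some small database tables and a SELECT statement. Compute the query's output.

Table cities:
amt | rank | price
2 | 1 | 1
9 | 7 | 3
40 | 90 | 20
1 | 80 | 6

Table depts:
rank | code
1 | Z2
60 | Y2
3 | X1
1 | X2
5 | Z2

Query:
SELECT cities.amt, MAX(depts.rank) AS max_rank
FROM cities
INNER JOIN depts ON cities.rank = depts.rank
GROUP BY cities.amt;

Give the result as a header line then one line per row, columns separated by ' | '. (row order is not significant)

After JOIN depts (2 rows):
cities.amt | cities.rank | cities.price | depts.rank | depts.code
2 | 1 | 1 | 1 | Z2
2 | 1 | 1 | 1 | X2
After GROUP BY (1 rows):
cities.amt | max_rank
2 | 1

== RESULT ==
cities.amt | max_rank
2 | 1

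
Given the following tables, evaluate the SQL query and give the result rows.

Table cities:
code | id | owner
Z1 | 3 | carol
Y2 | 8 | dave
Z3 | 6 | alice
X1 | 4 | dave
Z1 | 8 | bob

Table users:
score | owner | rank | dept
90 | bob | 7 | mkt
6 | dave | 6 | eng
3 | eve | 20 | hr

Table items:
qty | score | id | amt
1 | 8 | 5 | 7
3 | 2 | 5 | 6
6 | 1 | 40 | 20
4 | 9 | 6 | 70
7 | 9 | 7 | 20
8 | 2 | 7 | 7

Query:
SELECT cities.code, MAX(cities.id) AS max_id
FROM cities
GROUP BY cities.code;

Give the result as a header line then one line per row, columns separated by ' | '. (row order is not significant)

After GROUP BY (4 rows):
cities.code | max_id
Z1 | 8
Y2 | 8
Z3 | 6
X1 | 4

== RESULT ==
cities.code | max_id
Z1 | 8
Y2 | 8
Z3 | 6
X1 | 4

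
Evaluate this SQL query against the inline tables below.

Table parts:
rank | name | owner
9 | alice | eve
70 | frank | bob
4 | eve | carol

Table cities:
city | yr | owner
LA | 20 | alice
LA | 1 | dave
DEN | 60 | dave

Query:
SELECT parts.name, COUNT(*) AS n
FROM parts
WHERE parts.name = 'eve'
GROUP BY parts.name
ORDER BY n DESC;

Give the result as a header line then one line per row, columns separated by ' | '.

After WHERE (1 rows):
parts.rank | parts.name | parts.owner
4 | eve | carol
After GROUP BY (1 rows):
parts.name | n
eve | 1
After ORDER BY (1 rows):
parts.name | n
eve | 1

== RESULT ==
parts.name | n
eve | 1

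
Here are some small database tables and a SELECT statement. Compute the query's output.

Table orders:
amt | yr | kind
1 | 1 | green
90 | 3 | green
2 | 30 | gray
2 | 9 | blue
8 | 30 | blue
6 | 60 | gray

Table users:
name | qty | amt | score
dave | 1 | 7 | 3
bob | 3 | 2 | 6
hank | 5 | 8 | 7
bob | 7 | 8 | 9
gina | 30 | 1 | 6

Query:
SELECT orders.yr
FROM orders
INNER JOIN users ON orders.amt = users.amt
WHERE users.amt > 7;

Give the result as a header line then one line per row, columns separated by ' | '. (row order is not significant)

After JOIN users (5 rows):
orders.amt | orders.yr | orders.kind | users.name | users.qty | users.amt | users.score
1 | 1 | green | gina | 30 | 1 | 6
2 | 30 | gray | bob | 3 | 2 | 6
2 | 9 | blue | bob | 3 | 2 | 6
8 | 30 | blue | hank | 5 | 8 | 7
8 | 30 | blue | bob | 7 | 8 | 9
After WHERE (2 rows):
orders.amt | orders.yr | orders.kind | users.name | users.qty | users.amt | users.score
8 | 30 | blue | hank | 5 | 8 | 7
8 | 30 | blue | bob | 7 | 8 | 9
After SELECT (2 rows):
orders.yr
30
30

== RESULT ==
orders.yr
30
30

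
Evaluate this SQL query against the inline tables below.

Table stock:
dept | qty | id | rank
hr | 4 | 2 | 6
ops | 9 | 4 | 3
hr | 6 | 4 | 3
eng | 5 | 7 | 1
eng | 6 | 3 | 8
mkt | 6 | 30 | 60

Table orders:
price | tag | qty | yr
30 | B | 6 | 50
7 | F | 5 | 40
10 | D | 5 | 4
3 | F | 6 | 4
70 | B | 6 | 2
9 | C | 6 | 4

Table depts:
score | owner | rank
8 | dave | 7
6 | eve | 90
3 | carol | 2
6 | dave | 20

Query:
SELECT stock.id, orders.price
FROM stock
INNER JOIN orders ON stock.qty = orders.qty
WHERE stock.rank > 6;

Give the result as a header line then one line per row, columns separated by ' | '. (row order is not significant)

== RESULT ==
stock.id | orders.price
3 | 30
3 | 3
3 | 70
3 | 9
30 | 30
30 | 3
30 | 70
30 | 9

Derivation:
After JOIN orders (14 rows):
stock.dept | stock.qty | stock.id | stock.rank | orders.price | orders.tag | orders.qty | orders.yr
hr | 6 | 4 | 3 | 30 | B | 6 | 50
hr | 6 | 4 | 3 | 3 | F | 6 | 4
hr | 6 | 4 | 3 | 70 | B | 6 | 2
hr | 6 | 4 | 3 | 9 | C | 6 | 4
eng | 5 | 7 | 1 | 7 | F | 5 | 40
eng | 5 | 7 | 1 | 10 | D | 5 | 4
eng | 6 | 3 | 8 | 30 | B | 6 | 50
eng | 6 | 3 | 8 | 3 | F | 6 | 4
eng | 6 | 3 | 8 | 70 | B | 6 | 2
eng | 6 | 3 | 8 | 9 | C | 6 | 4
mkt | 6 | 30 | 60 | 30 | B | 6 | 50
mkt | 6 | 30 | 60 | 3 | F | 6 | 4
mkt | 6 | 30 | 60 | 70 | B | 6 | 2
mkt | 6 | 30 | 60 | 9 | C | 6 | 4
After WHERE (8 rows):
stock.dept | stock.qty | stock.id | stock.rank | orders.price | orders.tag | orders.qty | orders.yr
eng | 6 | 3 | 8 | 30 | B | 6 | 50
eng | 6 | 3 | 8 | 3 | F | 6 | 4
eng | 6 | 3 | 8 | 70 | B | 6 | 2
eng | 6 | 3 | 8 | 9 | C | 6 | 4
mkt | 6 | 30 | 60 | 30 | B | 6 | 50
mkt | 6 | 30 | 60 | 3 | F | 6 | 4
mkt | 6 | 30 | 60 | 70 | B | 6 | 2
mkt | 6 | 30 | 60 | 9 | C | 6 | 4
After SELECT (8 rows):
stock.id | orders.price
3 | 30
3 | 3
3 | 70
3 | 9
30 | 30
30 | 3
30 | 70
30 | 9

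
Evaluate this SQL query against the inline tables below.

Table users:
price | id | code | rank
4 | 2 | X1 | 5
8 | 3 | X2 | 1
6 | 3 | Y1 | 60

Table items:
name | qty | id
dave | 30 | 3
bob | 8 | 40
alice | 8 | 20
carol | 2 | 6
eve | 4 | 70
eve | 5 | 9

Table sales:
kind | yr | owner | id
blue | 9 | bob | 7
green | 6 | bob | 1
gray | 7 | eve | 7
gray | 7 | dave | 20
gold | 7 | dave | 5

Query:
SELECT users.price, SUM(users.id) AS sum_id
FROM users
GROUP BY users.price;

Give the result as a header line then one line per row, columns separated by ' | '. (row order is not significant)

After GROUP BY (3 rows):
users.price | sum_id
4 | 2
8 | 3
6 | 3

== RESULT ==
users.price | sum_id
4 | 2
8 | 3
6 | 3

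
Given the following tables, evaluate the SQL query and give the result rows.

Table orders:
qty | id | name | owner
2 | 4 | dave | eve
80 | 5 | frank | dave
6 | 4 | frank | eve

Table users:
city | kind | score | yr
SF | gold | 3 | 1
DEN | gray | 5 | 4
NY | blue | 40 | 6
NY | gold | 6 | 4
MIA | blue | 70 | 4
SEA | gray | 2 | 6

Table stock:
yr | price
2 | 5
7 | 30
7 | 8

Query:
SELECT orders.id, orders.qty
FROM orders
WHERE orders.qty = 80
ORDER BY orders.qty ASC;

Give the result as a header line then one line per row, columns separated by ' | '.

After WHERE (1 rows):
orders.qty | orders.id | orders.name | orders.owner
80 | 5 | frank | dave
After SELECT (1 rows):
orders.id | orders.qty
5 | 80
After ORDER BY (1 rows):
orders.id | orders.qty
5 | 80

== RESULT ==
orders.id | orders.qty
5 | 80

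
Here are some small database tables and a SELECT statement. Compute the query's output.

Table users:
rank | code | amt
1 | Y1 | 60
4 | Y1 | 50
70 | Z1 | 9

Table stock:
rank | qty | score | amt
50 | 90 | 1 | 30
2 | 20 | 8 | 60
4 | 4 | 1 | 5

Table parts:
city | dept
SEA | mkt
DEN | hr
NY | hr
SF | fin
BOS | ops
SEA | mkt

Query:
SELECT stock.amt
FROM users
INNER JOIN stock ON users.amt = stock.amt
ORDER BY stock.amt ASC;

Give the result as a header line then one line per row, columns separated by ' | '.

== RESULT ==
stock.amt
60

Derivation:
After JOIN stock (1 rows):
users.rank | users.code | users.amt | stock.rank | stock.qty | stock.score | stock.amt
1 | Y1 | 60 | 2 | 20 | 8 | 60
After SELECT (1 rows):
stock.amt
60
After ORDER BY (1 rows):
stock.amt
60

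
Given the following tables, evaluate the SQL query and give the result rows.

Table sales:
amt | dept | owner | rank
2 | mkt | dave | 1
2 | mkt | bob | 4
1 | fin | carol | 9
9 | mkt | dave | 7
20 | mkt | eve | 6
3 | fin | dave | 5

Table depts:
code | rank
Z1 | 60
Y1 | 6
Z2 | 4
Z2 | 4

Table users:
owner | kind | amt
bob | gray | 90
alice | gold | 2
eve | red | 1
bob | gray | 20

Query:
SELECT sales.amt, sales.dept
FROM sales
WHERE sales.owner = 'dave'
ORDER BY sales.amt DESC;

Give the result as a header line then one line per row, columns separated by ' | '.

After WHERE (3 rows):
sales.amt | sales.dept | sales.owner | sales.rank
2 | mkt | dave | 1
9 | mkt | dave | 7
3 | fin | dave | 5
After SELECT (3 rows):
sales.amt | sales.dept
2 | mkt
9 | mkt
3 | fin
After ORDER BY (3 rows):
sales.amt | sales.dept
9 | mkt
3 | fin
2 | mkt

== RESULT ==
sales.amt | sales.dept
9 | mkt
3 | fin
2 | mkt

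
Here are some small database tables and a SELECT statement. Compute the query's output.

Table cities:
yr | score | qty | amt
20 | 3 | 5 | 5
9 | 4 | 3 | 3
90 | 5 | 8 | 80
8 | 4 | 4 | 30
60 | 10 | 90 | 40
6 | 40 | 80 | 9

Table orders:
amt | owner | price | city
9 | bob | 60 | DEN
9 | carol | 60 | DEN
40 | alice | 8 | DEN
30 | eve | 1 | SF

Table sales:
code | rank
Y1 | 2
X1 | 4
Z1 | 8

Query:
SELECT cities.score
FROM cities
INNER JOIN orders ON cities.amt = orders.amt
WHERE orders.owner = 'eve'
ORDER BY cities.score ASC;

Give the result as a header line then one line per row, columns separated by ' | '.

After JOIN orders (4 rows):
cities.yr | cities.score | cities.qty | cities.amt | orders.amt | orders.owner | orders.price | orders.city
8 | 4 | 4 | 30 | 30 | eve | 1 | SF
60 | 10 | 90 | 40 | 40 | alice | 8 | DEN
6 | 40 | 80 | 9 | 9 | bob | 60 | DEN
6 | 40 | 80 | 9 | 9 | carol | 60 | DEN
After WHERE (1 rows):
cities.yr | cities.score | cities.qty | cities.amt | orders.amt | orders.owner | orders.price | orders.city
8 | 4 | 4 | 30 | 30 | eve | 1 | SF
After SELECT (1 rows):
cities.score
4
After ORDER BY (1 rows):
cities.score
4

== RESULT ==
cities.score
4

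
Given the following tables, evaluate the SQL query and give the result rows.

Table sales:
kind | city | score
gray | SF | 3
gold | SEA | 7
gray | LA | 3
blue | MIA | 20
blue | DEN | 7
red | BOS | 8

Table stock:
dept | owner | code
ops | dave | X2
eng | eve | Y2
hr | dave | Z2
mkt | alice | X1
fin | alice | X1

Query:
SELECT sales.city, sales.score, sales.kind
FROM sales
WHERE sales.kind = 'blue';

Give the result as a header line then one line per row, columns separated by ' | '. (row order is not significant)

After WHERE (2 rows):
sales.kind | sales.city | sales.score
blue | MIA | 20
blue | DEN | 7
After SELECT (2 rows):
sales.city | sales.score | sales.kind
MIA | 20 | blue
DEN | 7 | blue

== RESULT ==
sales.city | sales.score | sales.kind
MIA | 20 | blue
DEN | 7 | blue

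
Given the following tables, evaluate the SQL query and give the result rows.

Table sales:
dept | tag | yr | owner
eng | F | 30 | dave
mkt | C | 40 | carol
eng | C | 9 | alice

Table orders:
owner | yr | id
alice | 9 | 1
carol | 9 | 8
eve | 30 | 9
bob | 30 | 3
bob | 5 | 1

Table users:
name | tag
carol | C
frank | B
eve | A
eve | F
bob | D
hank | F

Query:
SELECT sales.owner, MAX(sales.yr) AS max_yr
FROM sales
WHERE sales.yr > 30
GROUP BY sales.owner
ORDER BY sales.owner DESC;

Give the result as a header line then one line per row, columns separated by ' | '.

After WHERE (1 rows):
sales.dept | sales.tag | sales.yr | sales.owner
mkt | C | 40 | carol
After GROUP BY (1 rows):
sales.owner | max_yr
carol | 40
After ORDER BY (1 rows):
sales.owner | max_yr
carol | 40

== RESULT ==
sales.owner | max_yr
carol | 40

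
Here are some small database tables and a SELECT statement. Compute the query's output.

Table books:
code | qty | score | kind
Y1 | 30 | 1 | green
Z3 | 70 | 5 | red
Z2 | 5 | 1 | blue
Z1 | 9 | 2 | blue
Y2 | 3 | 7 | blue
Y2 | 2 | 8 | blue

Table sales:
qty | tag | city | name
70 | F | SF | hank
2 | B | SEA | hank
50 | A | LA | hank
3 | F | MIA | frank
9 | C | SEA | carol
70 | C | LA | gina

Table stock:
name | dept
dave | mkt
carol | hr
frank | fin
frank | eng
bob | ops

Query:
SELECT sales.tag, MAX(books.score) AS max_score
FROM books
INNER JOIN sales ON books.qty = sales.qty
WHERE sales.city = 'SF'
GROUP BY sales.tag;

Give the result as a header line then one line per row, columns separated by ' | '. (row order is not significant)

== RESULT ==
sales.tag | max_score
F | 5

Derivation:
After JOIN sales (5 rows):
books.code | books.qty | books.score | books.kind | sales.qty | sales.tag | sales.city | sales.name
Z3 | 70 | 5 | red | 70 | F | SF | hank
Z3 | 70 | 5 | red | 70 | C | LA | gina
Z1 | 9 | 2 | blue | 9 | C | SEA | carol
Y2 | 3 | 7 | blue | 3 | F | MIA | frank
Y2 | 2 | 8 | blue | 2 | B | SEA | hank
After WHERE (1 rows):
books.code | books.qty | books.score | books.kind | sales.qty | sales.tag | sales.city | sales.name
Z3 | 70 | 5 | red | 70 | F | SF | hank
After GROUP BY (1 rows):
sales.tag | max_score
F | 5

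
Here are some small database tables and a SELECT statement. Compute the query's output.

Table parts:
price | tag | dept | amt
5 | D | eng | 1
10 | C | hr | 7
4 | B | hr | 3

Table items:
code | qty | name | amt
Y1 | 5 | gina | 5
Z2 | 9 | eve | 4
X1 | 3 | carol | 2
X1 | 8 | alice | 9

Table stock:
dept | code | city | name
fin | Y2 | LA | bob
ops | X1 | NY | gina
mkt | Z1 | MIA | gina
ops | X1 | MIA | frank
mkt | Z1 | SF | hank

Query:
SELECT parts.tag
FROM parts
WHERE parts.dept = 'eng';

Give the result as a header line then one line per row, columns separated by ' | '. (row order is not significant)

== RESULT ==
parts.tag
D

Derivation:
After WHERE (1 rows):
parts.price | parts.tag | parts.dept | parts.amt
5 | D | eng | 1
After SELECT (1 rows):
parts.tag
D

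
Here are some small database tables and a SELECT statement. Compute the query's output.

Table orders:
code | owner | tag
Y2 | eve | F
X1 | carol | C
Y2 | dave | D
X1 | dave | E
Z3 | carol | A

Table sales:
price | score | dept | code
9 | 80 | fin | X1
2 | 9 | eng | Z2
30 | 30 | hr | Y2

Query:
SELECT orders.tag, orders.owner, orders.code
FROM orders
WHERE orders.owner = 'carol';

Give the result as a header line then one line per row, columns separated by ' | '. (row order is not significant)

== RESULT ==
orders.tag | orders.owner | orders.code
C | carol | X1
A | carol | Z3

Derivation:
After WHERE (2 rows):
orders.code | orders.owner | orders.tag
X1 | carol | C
Z3 | carol | A
After SELECT (2 rows):
orders.tag | orders.owner | orders.code
C | carol | X1
A | carol | Z3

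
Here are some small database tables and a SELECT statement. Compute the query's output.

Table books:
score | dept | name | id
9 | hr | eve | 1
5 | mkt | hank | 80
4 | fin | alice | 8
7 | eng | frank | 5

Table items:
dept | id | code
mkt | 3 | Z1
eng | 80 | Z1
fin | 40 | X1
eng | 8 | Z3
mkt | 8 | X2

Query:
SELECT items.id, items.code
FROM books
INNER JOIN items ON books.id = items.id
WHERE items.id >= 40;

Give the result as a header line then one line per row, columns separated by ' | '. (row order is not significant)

== RESULT ==
items.id | items.code
80 | Z1

Derivation:
After JOIN items (3 rows):
books.score | books.dept | books.name | books.id | items.dept | items.id | items.code
5 | mkt | hank | 80 | eng | 80 | Z1
4 | fin | alice | 8 | eng | 8 | Z3
4 | fin | alice | 8 | mkt | 8 | X2
After WHERE (1 rows):
books.score | books.dept | books.name | books.id | items.dept | items.id | items.code
5 | mkt | hank | 80 | eng | 80 | Z1
After SELECT (1 rows):
items.id | items.code
80 | Z1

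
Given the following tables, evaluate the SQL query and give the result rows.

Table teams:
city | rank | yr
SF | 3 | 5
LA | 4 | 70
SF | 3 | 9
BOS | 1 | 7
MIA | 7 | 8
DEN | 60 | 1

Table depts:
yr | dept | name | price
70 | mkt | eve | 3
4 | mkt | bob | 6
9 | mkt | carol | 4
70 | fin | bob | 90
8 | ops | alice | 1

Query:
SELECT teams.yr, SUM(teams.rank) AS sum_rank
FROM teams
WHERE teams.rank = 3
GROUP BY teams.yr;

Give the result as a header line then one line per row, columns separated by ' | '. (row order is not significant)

After WHERE (2 rows):
teams.city | teams.rank | teams.yr
SF | 3 | 5
SF | 3 | 9
After GROUP BY (2 rows):
teams.yr | sum_rank
5 | 3
9 | 3

== RESULT ==
teams.yr | sum_rank
5 | 3
9 | 3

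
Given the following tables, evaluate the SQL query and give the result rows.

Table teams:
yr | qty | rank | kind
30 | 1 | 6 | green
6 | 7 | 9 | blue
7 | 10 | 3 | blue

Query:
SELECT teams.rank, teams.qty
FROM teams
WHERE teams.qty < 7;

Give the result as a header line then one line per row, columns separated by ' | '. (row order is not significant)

After WHERE (1 rows):
teams.yr | teams.qty | teams.rank | teams.kind
30 | 1 | 6 | green
After SELECT (1 rows):
teams.rank | teams.qty
6 | 1

== RESULT ==
teams.rank | teams.qty
6 | 1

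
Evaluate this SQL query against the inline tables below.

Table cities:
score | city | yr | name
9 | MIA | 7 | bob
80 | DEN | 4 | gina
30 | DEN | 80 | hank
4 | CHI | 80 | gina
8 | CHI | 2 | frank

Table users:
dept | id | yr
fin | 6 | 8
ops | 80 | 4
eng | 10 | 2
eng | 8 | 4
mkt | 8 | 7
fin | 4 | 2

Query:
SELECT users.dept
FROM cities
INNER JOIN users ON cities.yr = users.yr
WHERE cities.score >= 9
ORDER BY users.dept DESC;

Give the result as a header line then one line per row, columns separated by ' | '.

After JOIN users (5 rows):
cities.score | cities.city | cities.yr | cities.name | users.dept | users.id | users.yr
9 | MIA | 7 | bob | mkt | 8 | 7
80 | DEN | 4 | gina | ops | 80 | 4
80 | DEN | 4 | gina | eng | 8 | 4
8 | CHI | 2 | frank | eng | 10 | 2
8 | CHI | 2 | frank | fin | 4 | 2
After WHERE (3 rows):
cities.score | cities.city | cities.yr | cities.name | users.dept | users.id | users.yr
9 | MIA | 7 | bob | mkt | 8 | 7
80 | DEN | 4 | gina | ops | 80 | 4
80 | DEN | 4 | gina | eng | 8 | 4
After SELECT (3 rows):
users.dept
mkt
ops
eng
After ORDER BY (3 rows):
users.dept
ops
mkt
eng

== RESULT ==
users.dept
ops
mkt
eng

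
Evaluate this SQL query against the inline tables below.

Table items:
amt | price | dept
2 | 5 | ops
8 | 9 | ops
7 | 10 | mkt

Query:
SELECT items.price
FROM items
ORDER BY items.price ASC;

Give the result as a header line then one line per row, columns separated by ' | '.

== RESULT ==
items.price
5
9
10

Derivation:
After SELECT (3 rows):
items.price
5
9
10
After ORDER BY (3 rows):
items.price
5
9
10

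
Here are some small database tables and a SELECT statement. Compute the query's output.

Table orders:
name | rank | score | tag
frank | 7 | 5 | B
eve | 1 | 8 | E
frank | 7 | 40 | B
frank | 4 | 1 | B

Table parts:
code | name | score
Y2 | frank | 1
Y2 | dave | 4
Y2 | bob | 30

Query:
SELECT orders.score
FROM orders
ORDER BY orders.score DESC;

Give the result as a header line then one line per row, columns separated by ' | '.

After SELECT (4 rows):
orders.score
5
8
40
1
After ORDER BY (4 rows):
orders.score
40
8
5
1

== RESULT ==
orders.score
40
8
5
1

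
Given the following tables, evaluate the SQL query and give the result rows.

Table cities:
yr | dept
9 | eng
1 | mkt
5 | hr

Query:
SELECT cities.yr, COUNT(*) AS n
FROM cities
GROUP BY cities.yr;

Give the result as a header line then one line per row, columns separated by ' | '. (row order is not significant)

== RESULT ==
cities.yr | n
9 | 1
1 | 1
5 | 1

Derivation:
After GROUP BY (3 rows):
cities.yr | n
9 | 1
1 | 1
5 | 1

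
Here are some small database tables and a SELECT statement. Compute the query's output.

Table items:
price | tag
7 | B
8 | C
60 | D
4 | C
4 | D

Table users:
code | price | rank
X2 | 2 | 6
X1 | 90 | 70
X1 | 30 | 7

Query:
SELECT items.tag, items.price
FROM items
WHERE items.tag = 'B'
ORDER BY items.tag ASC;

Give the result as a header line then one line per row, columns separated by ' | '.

== RESULT ==
items.tag | items.price
B | 7

Derivation:
After WHERE (1 rows):
items.price | items.tag
7 | B
After SELECT (1 rows):
items.tag | items.price
B | 7
After ORDER BY (1 rows):
items.tag | items.price
B | 7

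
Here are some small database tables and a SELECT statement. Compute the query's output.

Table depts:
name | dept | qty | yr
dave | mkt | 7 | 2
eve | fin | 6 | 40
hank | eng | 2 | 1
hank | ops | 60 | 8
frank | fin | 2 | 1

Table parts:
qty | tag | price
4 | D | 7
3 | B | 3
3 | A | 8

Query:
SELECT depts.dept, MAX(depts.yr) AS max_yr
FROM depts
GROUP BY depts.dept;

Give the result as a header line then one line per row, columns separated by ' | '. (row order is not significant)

After GROUP BY (4 rows):
depts.dept | max_yr
mkt | 2
fin | 40
eng | 1
ops | 8

== RESULT ==
depts.dept | max_yr
mkt | 2
fin | 40
eng | 1
ops | 8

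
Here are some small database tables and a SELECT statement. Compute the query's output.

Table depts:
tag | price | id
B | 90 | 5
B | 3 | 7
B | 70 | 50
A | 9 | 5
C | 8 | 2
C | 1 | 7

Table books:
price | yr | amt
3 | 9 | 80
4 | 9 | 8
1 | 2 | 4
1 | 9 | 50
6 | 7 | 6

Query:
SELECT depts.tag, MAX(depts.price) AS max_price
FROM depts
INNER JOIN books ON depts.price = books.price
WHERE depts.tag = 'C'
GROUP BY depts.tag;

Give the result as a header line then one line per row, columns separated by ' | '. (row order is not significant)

After JOIN books (3 rows):
depts.tag | depts.price | depts.id | books.price | books.yr | books.amt
B | 3 | 7 | 3 | 9 | 80
C | 1 | 7 | 1 | 2 | 4
C | 1 | 7 | 1 | 9 | 50
After WHERE (2 rows):
depts.tag | depts.price | depts.id | books.price | books.yr | books.amt
C | 1 | 7 | 1 | 2 | 4
C | 1 | 7 | 1 | 9 | 50
After GROUP BY (1 rows):
depts.tag | max_price
C | 1

== RESULT ==
depts.tag | max_price
C | 1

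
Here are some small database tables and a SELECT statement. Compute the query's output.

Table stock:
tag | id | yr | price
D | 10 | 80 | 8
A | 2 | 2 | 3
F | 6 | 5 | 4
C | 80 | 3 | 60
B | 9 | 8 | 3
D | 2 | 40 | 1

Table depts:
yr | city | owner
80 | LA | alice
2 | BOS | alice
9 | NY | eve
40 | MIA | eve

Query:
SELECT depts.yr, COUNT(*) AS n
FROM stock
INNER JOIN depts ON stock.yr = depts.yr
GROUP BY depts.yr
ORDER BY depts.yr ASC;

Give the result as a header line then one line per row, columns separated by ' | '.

After JOIN depts (3 rows):
stock.tag | stock.id | stock.yr | stock.price | depts.yr | depts.city | depts.owner
D | 10 | 80 | 8 | 80 | LA | alice
A | 2 | 2 | 3 | 2 | BOS | alice
D | 2 | 40 | 1 | 40 | MIA | eve
After GROUP BY (3 rows):
depts.yr | n
80 | 1
2 | 1
40 | 1
After ORDER BY (3 rows):
depts.yr | n
2 | 1
40 | 1
80 | 1

== RESULT ==
depts.yr | n
2 | 1
40 | 1
80 | 1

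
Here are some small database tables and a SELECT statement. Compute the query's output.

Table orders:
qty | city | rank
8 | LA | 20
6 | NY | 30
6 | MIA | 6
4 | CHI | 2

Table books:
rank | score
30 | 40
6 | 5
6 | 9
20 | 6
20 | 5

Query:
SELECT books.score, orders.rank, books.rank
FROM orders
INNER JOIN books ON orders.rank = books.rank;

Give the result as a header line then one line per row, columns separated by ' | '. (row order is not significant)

After JOIN books (5 rows):
orders.qty | orders.city | orders.rank | books.rank | books.score
8 | LA | 20 | 20 | 6
8 | LA | 20 | 20 | 5
6 | NY | 30 | 30 | 40
6 | MIA | 6 | 6 | 5
6 | MIA | 6 | 6 | 9
After SELECT (5 rows):
books.score | orders.rank | books.rank
6 | 20 | 20
5 | 20 | 20
40 | 30 | 30
5 | 6 | 6
9 | 6 | 6

== RESULT ==
books.score | orders.rank | books.rank
6 | 20 | 20
5 | 20 | 20
40 | 30 | 30
5 | 6 | 6
9 | 6 | 6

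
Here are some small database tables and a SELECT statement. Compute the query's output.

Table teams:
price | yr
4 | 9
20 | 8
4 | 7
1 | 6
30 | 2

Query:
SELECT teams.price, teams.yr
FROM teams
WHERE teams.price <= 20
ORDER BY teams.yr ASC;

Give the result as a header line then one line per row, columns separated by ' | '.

== RESULT ==
teams.price | teams.yr
1 | 6
4 | 7
20 | 8
4 | 9

Derivation:
After WHERE (4 rows):
teams.price | teams.yr
4 | 9
20 | 8
4 | 7
1 | 6
After SELECT (4 rows):
teams.price | teams.yr
4 | 9
20 | 8
4 | 7
1 | 6
After ORDER BY (4 rows):
teams.price | teams.yr
1 | 6
4 | 7
20 | 8
4 | 9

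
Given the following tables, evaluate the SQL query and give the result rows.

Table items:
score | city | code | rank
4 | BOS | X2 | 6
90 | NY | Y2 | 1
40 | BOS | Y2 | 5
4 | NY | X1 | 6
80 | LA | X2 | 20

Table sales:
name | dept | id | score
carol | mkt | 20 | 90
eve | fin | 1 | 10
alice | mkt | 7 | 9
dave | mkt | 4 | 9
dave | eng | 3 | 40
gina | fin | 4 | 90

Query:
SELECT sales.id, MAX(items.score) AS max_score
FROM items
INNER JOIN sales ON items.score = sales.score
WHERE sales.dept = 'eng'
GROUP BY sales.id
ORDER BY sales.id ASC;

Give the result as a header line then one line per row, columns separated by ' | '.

== RESULT ==
sales.id | max_score
3 | 40

Derivation:
After JOIN sales (3 rows):
items.score | items.city | items.code | items.rank | sales.name | sales.dept | sales.id | sales.score
90 | NY | Y2 | 1 | carol | mkt | 20 | 90
90 | NY | Y2 | 1 | gina | fin | 4 | 90
40 | BOS | Y2 | 5 | dave | eng | 3 | 40
After WHERE (1 rows):
items.score | items.city | items.code | items.rank | sales.name | sales.dept | sales.id | sales.score
40 | BOS | Y2 | 5 | dave | eng | 3 | 40
After GROUP BY (1 rows):
sales.id | max_score
3 | 40
After ORDER BY (1 rows):
sales.id | max_score
3 | 40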